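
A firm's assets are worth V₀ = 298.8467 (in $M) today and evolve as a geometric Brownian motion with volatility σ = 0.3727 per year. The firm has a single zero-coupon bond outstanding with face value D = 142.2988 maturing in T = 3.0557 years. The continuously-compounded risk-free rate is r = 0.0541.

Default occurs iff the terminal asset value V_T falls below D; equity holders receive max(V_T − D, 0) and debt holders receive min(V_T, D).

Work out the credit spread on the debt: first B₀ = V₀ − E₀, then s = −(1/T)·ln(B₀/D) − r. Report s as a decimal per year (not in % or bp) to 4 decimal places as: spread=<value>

Equity is a call on the firm's assets struck at D = 142.2988:
d₁ = [ln(V₀/D) + (r + σ²/2)T] / (σ√T)
   = [ln(298.8467/142.2988) + (0.0541 + 0.5·0.3727²)·3.0557] / (0.3727·√3.0557)
   = [0.742002 + 0.377540] / 0.651500 = 1.718405
d₂ = d₁ − σ√T = 1.718405 − 0.651500 = 1.066904
N(d₁) = 0.957139,  N(d₂) = 0.856992,  e^(−rT) = 0.847628
E₀ = V₀·N(d₁) − D·e^(−rT)·N(d₂)
   = 298.8467·0.957139 − 142.2988·0.847628·0.856992 = 182.670319
B₀ = V₀ − E₀ = 298.8467 − 182.670319 = 116.176381
spread = −(1/T)·ln(B₀/D) − r = −(1/3.0557)·ln(116.176381/142.2988) − 0.0541 = 0.01227416

spread=0.0123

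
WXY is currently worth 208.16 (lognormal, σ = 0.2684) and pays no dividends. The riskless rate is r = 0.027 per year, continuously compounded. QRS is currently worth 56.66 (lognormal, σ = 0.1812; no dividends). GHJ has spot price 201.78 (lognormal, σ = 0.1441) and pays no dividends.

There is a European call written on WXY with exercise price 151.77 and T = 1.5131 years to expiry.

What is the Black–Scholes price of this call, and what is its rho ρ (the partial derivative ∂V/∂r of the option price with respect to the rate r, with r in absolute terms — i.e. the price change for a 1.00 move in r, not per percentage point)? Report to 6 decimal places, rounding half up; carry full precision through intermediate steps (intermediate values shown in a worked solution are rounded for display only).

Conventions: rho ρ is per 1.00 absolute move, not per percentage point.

price = 66.527538
ρ = 180.783829

σ√T = 0.2684·√1.5131 = 0.330154
d₁ = (ln(S/K) + (r+σ²/2)T) / (σ√T) = (ln(208.16/151.77) + (0.027+0.2684²/2)·1.5131) / 0.330154 = (0.315941 + 0.095354) / 0.330154 = 1.245769
d₂ = d₁ − σ√T = 1.245769 − 0.330154 = 0.915615
e^{−rT} = 0.959970
N(d₁) = 0.893575,  N(d₂) = 0.820066
Call price V = S·N(d₁) − K·e^{−rT}·N(d₂) = 186.006639 − 119.479102 = 66.527538
ρ = K·T·e^{−rT}·N(d₂) = 180.783829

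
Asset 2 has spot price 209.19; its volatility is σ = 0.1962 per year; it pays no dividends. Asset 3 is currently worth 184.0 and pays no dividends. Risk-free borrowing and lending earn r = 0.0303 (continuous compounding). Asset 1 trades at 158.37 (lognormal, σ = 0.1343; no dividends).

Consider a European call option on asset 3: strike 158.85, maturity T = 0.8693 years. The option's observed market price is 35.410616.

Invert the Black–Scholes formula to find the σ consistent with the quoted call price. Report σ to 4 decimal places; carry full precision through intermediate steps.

At σ = 0.2694 the Black–Scholes value reproduces the quote:
σ√T = 0.2694·√0.8693 = 0.251178
d₁ = (ln(S/K) + (r+σ²/2)T) / (σ√T) = (ln(184.0/158.85) + (0.0303+0.2694²/2)·0.8693) / 0.251178 = (0.146975 + 0.057885) / 0.251178 = 0.815597
d₂ = d₁ − σ√T = 0.815597 − 0.251178 = 0.564419
e^{−rT} = 0.974004
N(d₁) = 0.792635,  N(d₂) = 0.713765
V = S·N(d₁) − K·e^{−rT}·N(d₂) = 145.844797 − 110.434181 = 35.410616 (equal to the quote); since ∂V/∂σ > 0 for all σ, the implied volatility is unique

sigma = 0.2694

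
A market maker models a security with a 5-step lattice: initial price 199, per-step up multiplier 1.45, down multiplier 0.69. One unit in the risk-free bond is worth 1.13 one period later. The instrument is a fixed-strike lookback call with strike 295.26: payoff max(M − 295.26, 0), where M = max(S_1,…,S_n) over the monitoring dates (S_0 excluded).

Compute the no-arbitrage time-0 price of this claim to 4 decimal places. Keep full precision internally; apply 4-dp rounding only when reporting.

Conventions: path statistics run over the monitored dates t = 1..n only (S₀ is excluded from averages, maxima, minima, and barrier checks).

With p* = (R−d)/(u−d) = 0.5789, sum probability × payoff across the paths and divide by R^5.
Enumerate all 2^5 = 32 price paths (U = up ×1.45, D = down ×0.69); each path with k up-moves has probability p*^k·(1−p*)^(5−k).
DDDDD: M=137.3100, payoff=0.0000, prob=0.013234
UDDDD: M=288.5500, payoff=0.0000, prob=0.018196
DUDDD: M=199.0995, payoff=0.0000, prob=0.018196
UUDDD: M=418.3975, payoff=123.1375, prob=0.025020
DDUDD: M=137.3787, payoff=0.0000, prob=0.018196
UDUDD: M=288.6943, payoff=0.0000, prob=0.025020
DUUDD: M=288.6943, payoff=0.0000, prob=0.025020
UUUDD: M=606.6764, payoff=311.4164, prob=0.034403
DDDUD: M=137.3100, payoff=0.0000, prob=0.018196
UDDUD: M=288.5500, payoff=0.0000, prob=0.025020
DUDUD: M=199.1990, payoff=0.0000, prob=0.025020
UUDUD: M=418.6067, payoff=123.3467, prob=0.034403
DDUUD: M=199.1990, payoff=0.0000, prob=0.025020
UDUUD: M=418.6067, payoff=123.3467, prob=0.034403
DUUUD: M=418.6067, payoff=123.3467, prob=0.034403
UUUUD: M=879.6807, payoff=584.4207, prob=0.047303
DDDDU: M=137.3100, payoff=0.0000, prob=0.018196
UDDDU: M=288.5500, payoff=0.0000, prob=0.025020
DUDDU: M=199.0995, payoff=0.0000, prob=0.025020
UUDDU: M=418.3975, payoff=123.1375, prob=0.034403
DDUDU: M=137.4473, payoff=0.0000, prob=0.025020
UDUDU: M=288.8386, payoff=0.0000, prob=0.034403
DUUDU: M=288.8386, payoff=0.0000, prob=0.034403
UUUDU: M=606.9797, payoff=311.7197, prob=0.047303
DDDUU: M=137.4473, payoff=0.0000, prob=0.025020
UDDUU: M=288.8386, payoff=0.0000, prob=0.034403
DUDUU: M=288.8386, payoff=0.0000, prob=0.034403
UUDUU: M=606.9797, payoff=311.7197, prob=0.047303
DDUUU: M=288.8386, payoff=0.0000, prob=0.034403
UDUUU: M=606.9797, payoff=311.7197, prob=0.047303
DUUUU: M=606.9797, payoff=311.7197, prob=0.047303
UUUUU: M=1275.5371, payoff=980.2771, prob=0.065042
Price = Σ prob·payoff / R^5 = 181.147123 / 1.842435 = 98.3194

price = 98.3194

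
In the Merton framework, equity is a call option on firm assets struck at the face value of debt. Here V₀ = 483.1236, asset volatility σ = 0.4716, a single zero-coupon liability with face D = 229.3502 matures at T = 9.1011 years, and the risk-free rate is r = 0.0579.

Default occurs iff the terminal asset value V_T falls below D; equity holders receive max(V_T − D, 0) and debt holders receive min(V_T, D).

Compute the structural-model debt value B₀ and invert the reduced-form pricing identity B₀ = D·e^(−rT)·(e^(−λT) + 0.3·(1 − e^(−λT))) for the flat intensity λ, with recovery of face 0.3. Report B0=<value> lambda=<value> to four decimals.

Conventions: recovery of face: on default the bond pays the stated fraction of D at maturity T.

Work the structural quantities from V₀ = 483.1236 against face 229.3502:
d₁ = [ln(V₀/D) + (r + σ²/2)T] / (σ√T)
   = [ln(483.1236/229.3502) + (0.0579 + 0.5·0.4716²)·9.1011] / (0.4716·√9.1011)
   = [0.745022 + 1.539026] / 1.422724 = 1.605405
d₂ = d₁ − σ√T = 1.605405 − 1.422724 = 0.182680
N(d₁) = 0.945798,  N(d₂) = 0.572476,  e^(−rT) = 0.590401
E₀ = V₀·N(d₁) − D·e^(−rT)·N(d₂)
   = 483.1236·0.945798 − 229.3502·0.590401·0.572476 = 379.419063
B₀ = V₀ − E₀ = 483.1236 − 379.419063 = 103.704537
e^(−λT) = (B₀·e^(rT)/D − 0.3)/(1 − 0.3) = (103.7045·1.693765/229.3502 − 0.3)/0.7 = 0.66551976
λ = −ln(0.66551976)/9.1011 = 0.044740

B0=103.7045 lambda=0.0447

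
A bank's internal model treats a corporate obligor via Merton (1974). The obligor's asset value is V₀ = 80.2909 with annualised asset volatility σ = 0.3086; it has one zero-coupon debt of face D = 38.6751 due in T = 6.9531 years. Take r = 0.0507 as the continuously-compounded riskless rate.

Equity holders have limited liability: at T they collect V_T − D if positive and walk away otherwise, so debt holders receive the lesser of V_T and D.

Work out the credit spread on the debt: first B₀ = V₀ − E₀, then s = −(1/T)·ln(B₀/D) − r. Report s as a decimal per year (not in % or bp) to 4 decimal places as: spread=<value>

Apply the equity-as-call identities (strike 38.6751, horizon 6.9531 years):
d₁ = [ln(V₀/D) + (r + σ²/2)T] / (σ√T)
   = [ln(80.2909/38.6751) + (0.0507 + 0.5·0.3086²)·6.9531] / (0.3086·√6.9531)
   = [0.730460 + 0.683608] / 0.813739 = 1.737741
d₂ = d₁ − σ√T = 1.737741 − 0.813739 = 0.924002
N(d₁) = 0.958872,  N(d₂) = 0.822257,  e^(−rT) = 0.702913
E₀ = V₀·N(d₁) − D·e^(−rT)·N(d₂)
   = 80.2909·0.958872 − 38.6751·0.702913·0.822257 = 54.635422
B₀ = V₀ − E₀ = 80.2909 − 54.635422 = 25.655478
spread = −(1/T)·ln(B₀/D) − r = −(1/6.9531)·ln(25.655478/38.6751) − 0.0507 = 0.00832962

spread=0.0083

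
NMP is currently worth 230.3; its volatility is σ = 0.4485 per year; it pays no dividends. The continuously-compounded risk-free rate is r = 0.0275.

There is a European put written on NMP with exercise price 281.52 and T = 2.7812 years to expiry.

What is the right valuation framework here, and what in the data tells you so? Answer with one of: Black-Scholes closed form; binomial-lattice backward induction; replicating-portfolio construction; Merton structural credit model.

Key observation: a European-exercise option on NMP struck at 281.52 — a GBM underlying with constant parameters — admits an analytic price: the data contain no early exercise, no discrete tree, no debt structure.

framework: Black-Scholes closed form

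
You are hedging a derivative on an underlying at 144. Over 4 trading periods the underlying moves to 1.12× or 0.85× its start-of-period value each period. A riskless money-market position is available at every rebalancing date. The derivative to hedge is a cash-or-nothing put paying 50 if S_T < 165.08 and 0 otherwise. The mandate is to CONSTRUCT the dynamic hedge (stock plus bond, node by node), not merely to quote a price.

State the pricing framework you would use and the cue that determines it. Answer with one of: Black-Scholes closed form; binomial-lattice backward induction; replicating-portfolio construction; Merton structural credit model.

framework: replicating-portfolio construction

Key observation: the mandate to exhibit the hedge at every date and state singles out the replicating-portfolio construction on the 4-period tree with factors 1.12 and 0.85 from 144.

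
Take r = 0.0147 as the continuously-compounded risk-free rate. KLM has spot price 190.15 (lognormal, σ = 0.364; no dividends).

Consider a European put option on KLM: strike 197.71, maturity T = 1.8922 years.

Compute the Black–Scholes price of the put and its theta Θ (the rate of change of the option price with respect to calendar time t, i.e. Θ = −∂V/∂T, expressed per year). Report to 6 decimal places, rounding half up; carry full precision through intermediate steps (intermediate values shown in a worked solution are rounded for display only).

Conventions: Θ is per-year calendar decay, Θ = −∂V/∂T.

σ√T = 0.364·√1.8922 = 0.500708
d₁ = (ln(S/K) + (r+σ²/2)T) / (σ√T) = (ln(190.15/197.71) + (0.0147+0.364²/2)·1.8922) / 0.500708 = (-0.038988 + 0.153170) / 0.500708 = 0.228040
d₂ = d₁ − σ√T = 0.228040 − 0.500708 = -0.272668
e^{−rT} = 0.972568
N(−d₁) = 0.409807,  N(−d₂) = 0.607446
Put price V = K·e^{−rT}·N(−d₂) − S·N(−d₁) = 116.803573 − 77.924883 = 38.878690
φ(d₁) = (1/√(2π))·e^{−d₁²/2} = 0.388703
Θ = −S·φ(d₁)·σ/(2√T) + r·K·e^{−rT}·N(−d₂) = −9.779172 + 1.717013 = -8.062159

price = 38.878690
Θ = -8.062159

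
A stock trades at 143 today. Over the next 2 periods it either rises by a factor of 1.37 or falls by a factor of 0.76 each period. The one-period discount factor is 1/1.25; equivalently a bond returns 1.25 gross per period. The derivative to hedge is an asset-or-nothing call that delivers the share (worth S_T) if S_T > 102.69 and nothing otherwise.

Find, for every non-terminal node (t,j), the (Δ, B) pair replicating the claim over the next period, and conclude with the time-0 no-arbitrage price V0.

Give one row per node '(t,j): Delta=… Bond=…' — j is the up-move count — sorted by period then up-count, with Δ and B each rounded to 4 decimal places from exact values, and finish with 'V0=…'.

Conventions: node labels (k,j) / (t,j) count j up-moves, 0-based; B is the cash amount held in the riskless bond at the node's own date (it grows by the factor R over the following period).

Risk-neutral probability p* = (R−d)/(u−d) = (1.25−0.76)/(1.37−0.76) = 0.8033.
Payoffs at expiry: V(2,0)=0.0000, V(2,1)=148.8916, V(2,2)=268.3967
  t=1,j=0: stock 108.6800 → up 148.8916 (V=148.8916), down 82.5968 (V=0.0000). Price 95.6812; hedge Δ=2.2459, bond B=-148.4034.
  t=1,j=1: stock 195.9100 → up 268.3967 (V=268.3967), down 148.8916 (V=148.8916). Price 195.9100; hedge Δ=1.0000, bond B=0.0000.
  t=0,j=0: stock 143.0000 → up 195.9100 (V=195.9100), down 108.6800 (V=95.6812). Price 140.9543; hedge Δ=1.1490, bond B=-23.3553.
Verification: the root portfolio costs Δ(0,0)·S0 + B(0,0) = 140.9543, matching V0.

(0,0): Delta=1.1490 Bond=-23.3553
(1,0): Delta=2.2459 Bond=-148.4034
(1,1): Delta=1.0000 Bond=0.0000
V0=140.9543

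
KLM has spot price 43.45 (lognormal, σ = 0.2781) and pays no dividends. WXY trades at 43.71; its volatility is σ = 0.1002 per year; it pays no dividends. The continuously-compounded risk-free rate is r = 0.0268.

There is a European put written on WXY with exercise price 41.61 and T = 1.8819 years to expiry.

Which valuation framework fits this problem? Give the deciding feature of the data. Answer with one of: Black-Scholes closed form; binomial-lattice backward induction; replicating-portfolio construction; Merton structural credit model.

Key observation: a European-exercise option on WXY struck at 41.61 — a GBM underlying with constant parameters — admits an analytic price: the data contain no early exercise, no discrete tree, no debt structure.

framework: Black-Scholes closed form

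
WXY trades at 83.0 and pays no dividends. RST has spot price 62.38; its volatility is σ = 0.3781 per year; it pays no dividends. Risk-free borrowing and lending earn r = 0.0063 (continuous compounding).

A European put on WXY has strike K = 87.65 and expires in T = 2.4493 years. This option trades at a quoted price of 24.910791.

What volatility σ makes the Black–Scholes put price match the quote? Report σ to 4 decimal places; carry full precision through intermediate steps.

At σ = 0.4484 the Black–Scholes value reproduces the quote:
σ√T = 0.4484·√2.4493 = 0.701757
d₁ = (ln(S/K) + (r+σ²/2)T) / (σ√T) = (ln(83.0/87.65) + (0.0063+0.4484²/2)·2.4493) / 0.701757 = (-0.054511 + 0.261662) / 0.701757 = 0.295189
d₂ = d₁ − σ√T = 0.295189 − 0.701757 = -0.406568
e^{−rT} = 0.984688
N(−d₁) = 0.383925,  N(−d₂) = 0.657837
V = K·e^{−rT}·N(−d₂) − S·N(−d₁) = 56.776546 − 31.865755 = 24.910791 (matching the quote); vega is positive throughout, so no other σ reproduces this price

sigma = 0.4484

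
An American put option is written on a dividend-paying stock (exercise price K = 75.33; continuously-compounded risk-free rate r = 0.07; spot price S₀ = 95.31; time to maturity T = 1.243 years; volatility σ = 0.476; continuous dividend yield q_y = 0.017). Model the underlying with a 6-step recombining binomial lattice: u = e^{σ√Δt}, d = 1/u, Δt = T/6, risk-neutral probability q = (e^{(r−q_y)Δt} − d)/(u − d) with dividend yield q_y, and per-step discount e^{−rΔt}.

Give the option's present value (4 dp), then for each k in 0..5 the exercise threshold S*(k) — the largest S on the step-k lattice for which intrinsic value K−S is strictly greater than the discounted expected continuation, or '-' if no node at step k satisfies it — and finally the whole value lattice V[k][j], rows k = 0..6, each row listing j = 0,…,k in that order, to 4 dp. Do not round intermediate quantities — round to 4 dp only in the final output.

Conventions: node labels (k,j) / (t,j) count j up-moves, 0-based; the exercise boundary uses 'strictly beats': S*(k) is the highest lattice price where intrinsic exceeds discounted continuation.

price = 8.2552
boundary = - - - - 40.0656 49.7581
tree:
8.2552
12.5098 3.7389
18.4040 6.2861 0.9977
26.0866 10.3570 1.9148 0.0000
35.2644 16.6007 3.6747 0.0000 0.0000
43.0688 25.5719 7.0524 0.0000 0.0000 0.0000
49.3530 35.2644 13.5347 0.0000 0.0000 0.0000 0.0000

Δt=0.20717, u=1.24191, d=0.80521, q=0.47133, disc=e^(-rΔt)=0.98560
k=6 terminal: V=max(K-S,0) → 49.3530 35.2644 13.5347 0.0000 0.0000 0.0000 0.0000
k=5: j=0 S=32.2612 intr=43.0688 cont=42.0977 V=43.0688[EX]; j=1 S=49.7581 intr=25.5719 cont=24.6623 V=25.5719[EX]; j=2 S=76.7444 intr=0.0000 cont=7.0524 V=7.0524[hold]; j=3 S=118.3669 intr=0.0000 cont=0.0000 V=0.0000[hold]; j=4 S=182.5633 intr=0.0000 cont=0.0000 V=0.0000[hold]; j=5 S=281.5768 intr=0.0000 cont=0.0000 V=0.0000[hold]  S*(5)=49.7581
k=4: j=0 S=40.0656 intr=35.2644 cont=34.3207 V=35.2644[EX]; j=1 S=61.7953 intr=13.5347 cont=16.6007 V=16.6007[hold]; j=2 S=95.3100 intr=0.0000 cont=3.6747 V=3.6747[hold]; j=3 S=147.0015 intr=0.0000 cont=0.0000 V=0.0000[hold]; j=4 S=226.7280 intr=0.0000 cont=0.0000 V=0.0000[hold]  S*(4)=40.0656
k=3: j=0 S=49.7581 intr=25.5719 cont=26.0866 V=26.0866[hold]; j=1 S=76.7444 intr=0.0000 cont=10.3570 V=10.3570[hold]; j=2 S=118.3669 intr=0.0000 cont=1.9148 V=1.9148[hold]; j=3 S=182.5633 intr=0.0000 cont=0.0000 V=0.0000[hold]  S*(3)=-
k=2: j=0 S=61.7953 intr=13.5347 cont=18.4040 V=18.4040[hold]; j=1 S=95.3100 intr=0.0000 cont=6.2861 V=6.2861[hold]; j=2 S=147.0015 intr=0.0000 cont=0.9977 V=0.9977[hold]  S*(2)=-
k=1: j=0 S=76.7444 intr=0.0000 cont=12.5098 V=12.5098[hold]; j=1 S=118.3669 intr=0.0000 cont=3.7389 V=3.7389[hold]  S*(1)=-
k=0: j=0 S=95.3100 intr=0.0000 cont=8.2552 V=8.2552[hold]  S*(0)=-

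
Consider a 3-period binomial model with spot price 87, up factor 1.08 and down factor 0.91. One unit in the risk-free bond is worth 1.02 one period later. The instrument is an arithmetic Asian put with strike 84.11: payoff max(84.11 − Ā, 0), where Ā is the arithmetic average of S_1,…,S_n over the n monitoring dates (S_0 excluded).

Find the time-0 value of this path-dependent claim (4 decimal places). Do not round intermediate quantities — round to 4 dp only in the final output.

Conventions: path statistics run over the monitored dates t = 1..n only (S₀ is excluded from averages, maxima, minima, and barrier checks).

Under the martingale measure an up-move has probability p* = 0.6471; value the claim as the probability-weighted average of per-path payoffs, discounted 3 periods at R = 1.02.
Enumerate all 2^3 = 8 price paths (U = up ×1.08, D = down ×0.91); each path with k up-moves has probability p*^k·(1−p*)^(3−k).
DDD: Ā=72.2585, payoff=11.8515, prob=0.043965
UDD: Ā=85.7573, payoff=0.0000, prob=0.080602
DUD: Ā=80.8273, payoff=3.2827, prob=0.080602
UUD: Ā=95.9269, payoff=0.0000, prob=0.147771
DDU: Ā=76.3410, payoff=7.7690, prob=0.080602
UDU: Ā=90.6025, payoff=0.0000, prob=0.147771
DUU: Ā=85.6725, payoff=0.0000, prob=0.147771
UUU: Ā=101.6772, payoff=0.0000, prob=0.270914
Price = Σ prob·payoff / R^3 = 1.411849 / 1.061208 = 1.3304

price = 1.3304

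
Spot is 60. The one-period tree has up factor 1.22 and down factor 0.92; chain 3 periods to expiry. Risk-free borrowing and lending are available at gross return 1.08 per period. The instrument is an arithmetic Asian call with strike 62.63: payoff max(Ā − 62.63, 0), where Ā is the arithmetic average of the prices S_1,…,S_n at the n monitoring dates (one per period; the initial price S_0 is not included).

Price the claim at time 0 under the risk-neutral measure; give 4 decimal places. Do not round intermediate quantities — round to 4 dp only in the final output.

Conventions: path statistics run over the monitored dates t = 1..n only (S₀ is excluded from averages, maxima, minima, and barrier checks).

price = 7.6111

With p* = (R−d)/(u−d) = 0.5333, sum probability × payoff across the paths and divide by R^3.
Enumerate all 2^3 = 8 price paths (U = up ×1.22, D = down ×0.92); each path with k up-moves has probability p*^k·(1−p*)^(3−k).
DDD: Ā=50.9018, payoff=0.0000, prob=0.101630
UDD: Ā=67.5002, payoff=4.8702, prob=0.116148
DUD: Ā=61.5002, payoff=0.0000, prob=0.116148
UUD: Ā=81.5546, payoff=18.9246, prob=0.132741
DDU: Ā=55.9802, payoff=0.0000, prob=0.116148
UDU: Ā=74.2346, payoff=11.6046, prob=0.132741
DUU: Ā=68.2346, payoff=5.6046, prob=0.132741
UUU: Ā=90.4850, payoff=27.8550, prob=0.151704
Price = Σ prob·payoff / R^3 = 9.587772 / 1.259712 = 7.6111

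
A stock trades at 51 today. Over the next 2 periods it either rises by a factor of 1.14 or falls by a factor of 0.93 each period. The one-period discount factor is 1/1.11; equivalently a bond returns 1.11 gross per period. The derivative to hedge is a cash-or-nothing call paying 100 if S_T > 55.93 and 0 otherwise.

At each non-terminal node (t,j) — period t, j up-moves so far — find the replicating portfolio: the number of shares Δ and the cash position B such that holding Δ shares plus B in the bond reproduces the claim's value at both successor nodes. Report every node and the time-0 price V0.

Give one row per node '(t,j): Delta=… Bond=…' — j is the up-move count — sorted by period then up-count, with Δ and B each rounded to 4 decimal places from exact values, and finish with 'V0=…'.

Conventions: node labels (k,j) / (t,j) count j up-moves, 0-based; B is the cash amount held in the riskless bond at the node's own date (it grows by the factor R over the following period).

(0,0): Delta=7.2101 Bond=-308.0853
(1,0): Delta=0.0000 Bond=0.0000
(1,1): Delta=8.1904 Bond=-398.9704
V0=59.6294

Under the risk-neutral measure, an up-move has probability p* = (R−d)/(u−d) = 0.8571 and values discount at R = 1.11.
Payoffs at expiry: V(2,0)=0.0000, V(2,1)=0.0000, V(2,2)=100.0000
Node (1,0) S=47.4300: V=(p*·0.0000+(1−p*)·0.0000)/1.11=0.0000; Δ=(0.0000−0.0000)/(54.0702−44.1099)=0.0000; B=V−Δ·S=0.0000
Node (1,1) S=58.1400: V=(p*·100.0000+(1−p*)·0.0000)/1.11=77.2201; Δ=(100.0000−0.0000)/(66.2796−54.0702)=8.1904; B=V−Δ·S=-398.9704
Node (0,0) S=51.0000: V=(p*·77.2201+(1−p*)·0.0000)/1.11=59.6294; Δ=(77.2201−0.0000)/(58.1400−47.4300)=7.2101; B=V−Δ·S=-308.0853
Check: Δ(0,0)·S0 + B(0,0) = 59.6294 = V0.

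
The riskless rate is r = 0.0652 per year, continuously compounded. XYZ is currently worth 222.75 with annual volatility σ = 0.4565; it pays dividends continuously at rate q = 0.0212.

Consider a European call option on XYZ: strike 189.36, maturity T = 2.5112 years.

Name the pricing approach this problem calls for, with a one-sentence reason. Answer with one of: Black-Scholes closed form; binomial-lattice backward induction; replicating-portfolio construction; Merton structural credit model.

Key observation: with XYZ following a GBM at constant σ and r, the European call struck at 189.36 prices in closed form — nothing here needs a stepwise model or a balance sheet.

framework: Black-Scholes closed form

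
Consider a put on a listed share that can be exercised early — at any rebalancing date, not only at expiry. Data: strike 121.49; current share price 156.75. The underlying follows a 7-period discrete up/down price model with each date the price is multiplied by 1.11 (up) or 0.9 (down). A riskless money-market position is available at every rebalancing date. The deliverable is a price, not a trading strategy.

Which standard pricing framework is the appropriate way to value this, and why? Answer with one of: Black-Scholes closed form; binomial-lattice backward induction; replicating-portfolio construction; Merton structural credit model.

framework: binomial-lattice backward induction

Key observation: with exercise allowed before expiry on a discrete up/down model (7 steps from spot 156.75), the strike-121.49 put's value must be rolled back through the tree testing early exercise at each node.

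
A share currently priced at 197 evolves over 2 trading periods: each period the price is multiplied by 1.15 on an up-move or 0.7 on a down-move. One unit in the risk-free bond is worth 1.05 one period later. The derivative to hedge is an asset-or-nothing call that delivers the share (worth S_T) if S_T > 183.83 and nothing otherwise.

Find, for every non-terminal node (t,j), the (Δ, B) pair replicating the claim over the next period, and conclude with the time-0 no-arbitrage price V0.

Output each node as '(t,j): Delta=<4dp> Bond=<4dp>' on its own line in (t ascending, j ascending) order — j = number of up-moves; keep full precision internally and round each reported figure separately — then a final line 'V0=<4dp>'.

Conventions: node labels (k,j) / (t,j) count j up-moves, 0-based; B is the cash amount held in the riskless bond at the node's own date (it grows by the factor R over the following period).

(0,0): Delta=2.1770 Bond=-285.9067
(1,0): Delta=0.0000 Bond=0.0000
(1,1): Delta=2.5556 Bond=-385.9741
V0=142.9534

No-arbitrage ⇒ martingale measure with p* = (R−d)/(u−d) = 0.7778.
At maturity the claim pays: V(2,0)=0.0000, V(2,1)=0.0000, V(2,2)=260.5325
  t=1,j=0: stock 137.9000 → up 158.5850 (V=0.0000), down 96.5300 (V=0.0000). Price 0.0000; hedge Δ=0.0000, bond B=0.0000.
  t=1,j=1: stock 226.5500 → up 260.5325 (V=260.5325), down 158.5850 (V=0.0000). Price 192.9870; hedge Δ=2.5556, bond B=-385.9741.
  t=0,j=0: stock 197.0000 → up 226.5500 (V=192.9870), down 137.9000 (V=0.0000). Price 142.9534; hedge Δ=2.1770, bond B=-285.9067.
Verification: the root portfolio costs Δ(0,0)·S0 + B(0,0) = 142.9534, matching V0.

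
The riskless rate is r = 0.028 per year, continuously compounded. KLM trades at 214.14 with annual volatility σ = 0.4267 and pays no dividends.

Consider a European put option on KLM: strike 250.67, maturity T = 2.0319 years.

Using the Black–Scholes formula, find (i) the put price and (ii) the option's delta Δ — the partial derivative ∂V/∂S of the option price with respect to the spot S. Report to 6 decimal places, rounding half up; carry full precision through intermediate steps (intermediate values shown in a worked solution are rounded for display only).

σ√T = 0.4267·√2.0319 = 0.608238
d₁ = (ln(S/K) + (r+σ²/2)T) / (σ√T) = (ln(214.14/250.67) + (0.028+0.4267²/2)·2.0319) / 0.608238 = (-0.157507 + 0.241870) / 0.608238 = 0.138700
d₂ = d₁ − σ√T = 0.138700 − 0.608238 = -0.469538
e^{−rT} = 0.944695
N(−d₁) = 0.444844,  N(−d₂) = 0.680657
Put price V = K·e^{−rT}·N(−d₂) − S·N(−d₁) = 161.184238 − 95.258787 = 65.925451
Δ = −N(−d₁) = -0.444844

price = 65.925451
Δ = -0.444844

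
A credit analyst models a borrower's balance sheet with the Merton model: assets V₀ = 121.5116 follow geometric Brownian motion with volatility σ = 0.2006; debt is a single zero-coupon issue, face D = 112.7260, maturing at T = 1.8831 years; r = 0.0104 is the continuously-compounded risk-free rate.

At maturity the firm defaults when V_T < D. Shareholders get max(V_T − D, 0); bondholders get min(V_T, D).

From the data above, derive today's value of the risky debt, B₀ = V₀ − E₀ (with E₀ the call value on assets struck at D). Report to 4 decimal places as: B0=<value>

Equity is a call on the firm's assets struck at D = 112.7260:
d₁ = [ln(V₀/D) + (r + σ²/2)T] / (σ√T)
   = [ln(121.5116/112.7260) + (0.0104 + 0.5·0.2006²)·1.8831] / (0.2006·√1.8831)
   = [0.075050 + 0.057473] / 0.275276 = 0.481417
d₂ = d₁ − σ√T = 0.481417 − 0.275276 = 0.206141
N(d₁) = 0.684890,  N(d₂) = 0.581660,  e^(−rT) = 0.980606
E₀ = V₀·N(d₁) − D·e^(−rT)·N(d₂)
   = 121.5116·0.684890 − 112.7260·0.980606·0.581660 = 18.925499
B₀ = V₀ − E₀ = 121.5116 − 18.925499 = 102.586101

B0=102.5861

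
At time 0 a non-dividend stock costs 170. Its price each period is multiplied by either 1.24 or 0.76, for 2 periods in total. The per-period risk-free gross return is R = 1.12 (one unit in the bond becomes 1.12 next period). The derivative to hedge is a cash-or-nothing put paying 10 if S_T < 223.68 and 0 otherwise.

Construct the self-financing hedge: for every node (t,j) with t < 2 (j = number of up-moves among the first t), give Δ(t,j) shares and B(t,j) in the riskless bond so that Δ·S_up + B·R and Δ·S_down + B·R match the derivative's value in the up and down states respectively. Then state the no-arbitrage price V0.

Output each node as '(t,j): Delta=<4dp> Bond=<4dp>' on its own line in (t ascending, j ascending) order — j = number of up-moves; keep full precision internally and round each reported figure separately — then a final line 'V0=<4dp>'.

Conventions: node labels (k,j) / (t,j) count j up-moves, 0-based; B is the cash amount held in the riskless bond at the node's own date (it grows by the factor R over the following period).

No-arbitrage ⇒ martingale measure with p* = (R−d)/(u−d) = 0.7500.
Payoffs at expiry: V(2,0)=10.0000, V(2,1)=10.0000, V(2,2)=0.0000
  t=1,j=0: stock 129.2000 → up 160.2080 (V=10.0000), down 98.1920 (V=10.0000). Price 8.9286; hedge Δ=0.0000, bond B=8.9286.
  t=1,j=1: stock 210.8000 → up 261.3920 (V=0.0000), down 160.2080 (V=10.0000). Price 2.2321; hedge Δ=-0.0988, bond B=23.0655.
  t=0,j=0: stock 170.0000 → up 210.8000 (V=2.2321), down 129.2000 (V=8.9286). Price 3.4877; hedge Δ=-0.0821, bond B=17.4386.
Sanity check at the root: Δ(0,0)·S0 + B(0,0) reproduces V0 = 3.4877.

(0,0): Delta=-0.0821 Bond=17.4386
(1,0): Delta=0.0000 Bond=8.9286
(1,1): Delta=-0.0988 Bond=23.0655
V0=3.4877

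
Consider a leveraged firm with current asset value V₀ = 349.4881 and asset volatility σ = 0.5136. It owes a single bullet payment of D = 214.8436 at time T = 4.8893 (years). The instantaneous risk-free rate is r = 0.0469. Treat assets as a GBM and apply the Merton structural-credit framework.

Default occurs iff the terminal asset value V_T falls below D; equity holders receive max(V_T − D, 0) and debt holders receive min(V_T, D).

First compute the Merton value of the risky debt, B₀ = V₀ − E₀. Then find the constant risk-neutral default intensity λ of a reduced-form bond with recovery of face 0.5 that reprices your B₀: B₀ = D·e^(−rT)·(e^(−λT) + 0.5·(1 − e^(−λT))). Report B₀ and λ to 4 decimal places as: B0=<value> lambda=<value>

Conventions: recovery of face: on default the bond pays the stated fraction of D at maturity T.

Apply the equity-as-call identities (strike 214.8436, horizon 4.8893 years):
d₁ = [ln(V₀/D) + (r + σ²/2)T] / (σ√T)
   = [ln(349.4881/214.8436) + (0.0469 + 0.5·0.5136²)·4.8893] / (0.5136·√4.8893)
   = [0.486559 + 0.874170] / 1.135660 = 1.198184
d₂ = d₁ − σ√T = 1.198184 − 1.135660 = 0.062524
N(d₁) = 0.884577,  N(d₂) = 0.524927,  e^(−rT) = 0.795083
E₀ = V₀·N(d₁) − D·e^(−rT)·N(d₂)
   = 349.4881·0.884577 − 214.8436·0.795083·0.524927 = 219.481915
B₀ = V₀ − E₀ = 349.4881 − 219.481915 = 130.006185
e^(−λT) = (B₀·e^(rT)/D − 0.5)/(1 − 0.5) = (130.0062·1.257730/214.8436 − 0.5)/0.5 = 0.52215512
λ = −ln(0.52215512)/4.8893 = 0.132901

B0=130.0062 lambda=0.1329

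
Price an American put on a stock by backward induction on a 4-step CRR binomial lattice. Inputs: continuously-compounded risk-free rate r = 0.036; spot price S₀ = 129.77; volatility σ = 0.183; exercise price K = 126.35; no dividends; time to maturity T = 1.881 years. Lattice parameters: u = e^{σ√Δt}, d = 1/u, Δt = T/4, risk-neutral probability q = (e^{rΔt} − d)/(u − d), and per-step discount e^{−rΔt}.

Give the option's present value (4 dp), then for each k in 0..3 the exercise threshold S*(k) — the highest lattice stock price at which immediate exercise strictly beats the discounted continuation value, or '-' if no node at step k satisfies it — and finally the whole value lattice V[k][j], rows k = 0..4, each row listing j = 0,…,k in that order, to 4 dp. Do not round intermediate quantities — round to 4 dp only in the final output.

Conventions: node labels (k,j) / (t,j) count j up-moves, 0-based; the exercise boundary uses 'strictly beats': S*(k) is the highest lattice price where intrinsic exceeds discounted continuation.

Δt=0.47025, u=1.13371, d=0.88206, q=0.53651, disc=e^(-rΔt)=0.98321
k=4 terminal: V=max(K-S,0) → 47.7952 25.3844 0.0000 0.0000 0.0000
k=3: j=0 S=89.0580 intr=37.2920 cont=35.1710 V=37.2920[EX]; j=1 S=114.4653 intr=11.8847 cont=11.5678 V=11.8847[EX]; j=2 S=147.1210 intr=0.0000 cont=0.0000 V=0.0000[hold]; j=3 S=189.0930 intr=0.0000 cont=0.0000 V=0.0000[hold]  S*(3)=114.4653
k=2: j=0 S=100.9656 intr=25.3844 cont=23.2634 V=25.3844[EX]; j=1 S=129.7700 intr=0.0000 cont=5.4159 V=5.4159[hold]; j=2 S=166.7920 intr=0.0000 cont=0.0000 V=0.0000[hold]  S*(2)=100.9656
k=1: j=0 S=114.4653 intr=11.8847 cont=14.4247 V=14.4247[hold]; j=1 S=147.1210 intr=0.0000 cont=2.4681 V=2.4681[hold]  S*(1)=-
k=0: j=0 S=129.7700 intr=0.0000 cont=7.8753 V=7.8753[hold]  S*(0)=-

price = 7.8753
boundary = - - 100.9656 114.4653
tree:
7.8753
14.4247 2.4681
25.3844 5.4159 0.0000
37.2920 11.8847 0.0000 0.0000
47.7952 25.3844 0.0000 0.0000 0.0000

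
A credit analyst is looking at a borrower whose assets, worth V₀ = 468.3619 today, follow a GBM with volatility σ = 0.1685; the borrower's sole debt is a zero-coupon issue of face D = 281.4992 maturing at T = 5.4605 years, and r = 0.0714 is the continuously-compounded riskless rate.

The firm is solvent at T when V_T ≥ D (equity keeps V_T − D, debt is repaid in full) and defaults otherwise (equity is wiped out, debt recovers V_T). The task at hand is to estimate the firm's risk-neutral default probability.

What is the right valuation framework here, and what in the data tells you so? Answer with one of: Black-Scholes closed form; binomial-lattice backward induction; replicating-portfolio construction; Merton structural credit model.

Key observation: assets follow a GBM and default happens iff V_T < 281.4992; valuing claims on that split (equity as a call, risky debt as the residual) is the structural model's definition.

framework: Merton structural credit model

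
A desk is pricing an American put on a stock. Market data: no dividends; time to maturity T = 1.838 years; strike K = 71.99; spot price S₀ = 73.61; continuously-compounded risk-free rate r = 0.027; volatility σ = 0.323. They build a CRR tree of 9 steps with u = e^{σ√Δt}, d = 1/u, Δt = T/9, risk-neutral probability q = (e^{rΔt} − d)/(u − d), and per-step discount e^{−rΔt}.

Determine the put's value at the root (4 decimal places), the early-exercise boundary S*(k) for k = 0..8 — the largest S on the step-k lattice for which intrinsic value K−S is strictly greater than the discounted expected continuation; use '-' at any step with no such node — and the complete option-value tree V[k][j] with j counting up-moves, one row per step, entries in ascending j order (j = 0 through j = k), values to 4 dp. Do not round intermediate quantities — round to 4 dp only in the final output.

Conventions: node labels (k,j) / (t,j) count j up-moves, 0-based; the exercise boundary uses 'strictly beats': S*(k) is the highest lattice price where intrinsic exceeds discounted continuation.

Δt=0.20422, u=1.15716, d=0.86419, q=0.48245, disc=e^(-rΔt)=0.99450
k=9 terminal: V=max(K-S,0) → 52.2019 45.4935 36.5108 24.4828 8.3772 0.0000 0.0000 0.0000 0.0000 0.0000
k=8: j=0 S=22.8979 intr=49.0921 cont=48.6962 V=49.0921[EX]; j=1 S=30.6607 intr=41.3293 cont=40.9335 V=41.3293[EX]; j=2 S=41.0550 intr=30.9350 cont=30.5391 V=30.9350[EX]; j=3 S=54.9733 intr=17.0167 cont=16.6209 V=17.0167[EX]; j=4 S=73.6100 intr=0.0000 cont=4.3118 V=4.3118[hold]; j=5 S=98.5648 intr=0.0000 cont=0.0000 V=0.0000[hold]; j=6 S=131.9797 intr=0.0000 cont=0.0000 V=0.0000[hold]; j=7 S=176.7226 intr=0.0000 cont=0.0000 V=0.0000[hold]; j=8 S=236.6341 intr=0.0000 cont=0.0000 V=0.0000[hold]  S*(8)=54.9733
k=7: j=0 S=26.4965 intr=45.4935 cont=45.0976 V=45.4935[EX]; j=1 S=35.4792 intr=36.5108 cont=36.1149 V=36.5108[EX]; j=2 S=47.5072 intr=24.4828 cont=24.0870 V=24.4828[EX]; j=3 S=63.6128 intr=8.3772 cont=10.8274 V=10.8274[hold]; j=4 S=85.1784 intr=0.0000 cont=2.2193 V=2.2193[hold]; j=5 S=114.0550 intr=0.0000 cont=0.0000 V=0.0000[hold]; j=6 S=152.7213 intr=0.0000 cont=0.0000 V=0.0000[hold]; j=7 S=204.4960 intr=0.0000 cont=0.0000 V=0.0000[hold]  S*(7)=47.5072
k=6: j=0 S=30.6607 intr=41.3293 cont=40.9335 V=41.3293[EX]; j=1 S=41.0550 intr=30.9350 cont=30.5391 V=30.9350[EX]; j=2 S=54.9733 intr=17.0167 cont=17.7964 V=17.7964[hold]; j=3 S=73.6100 intr=0.0000 cont=6.6378 V=6.6378[hold]; j=4 S=98.5648 intr=0.0000 cont=1.1423 V=1.1423[hold]; j=5 S=131.9797 intr=0.0000 cont=0.0000 V=0.0000[hold]; j=6 S=176.7226 intr=0.0000 cont=0.0000 V=0.0000[hold]  S*(6)=41.0550
k=5: j=0 S=35.4792 intr=36.5108 cont=36.1149 V=36.5108[EX]; j=1 S=47.5072 intr=24.4828 cont=24.4611 V=24.4828[EX]; j=2 S=63.6128 intr=8.3772 cont=12.3447 V=12.3447[hold]; j=3 S=85.1784 intr=0.0000 cont=3.9646 V=3.9646[hold]; j=4 S=114.0550 intr=0.0000 cont=0.5880 V=0.5880[hold]; j=5 S=152.7213 intr=0.0000 cont=0.0000 V=0.0000[hold]  S*(5)=47.5072
k=4: j=0 S=41.0550 intr=30.9350 cont=30.5391 V=30.9350[EX]; j=1 S=54.9733 intr=17.0167 cont=18.5244 V=18.5244[hold]; j=2 S=73.6100 intr=0.0000 cont=8.2561 V=8.2561[hold]; j=3 S=98.5648 intr=0.0000 cont=2.3227 V=2.3227[hold]; j=4 S=131.9797 intr=0.0000 cont=0.3026 V=0.3026[hold]  S*(4)=41.0550
k=3: j=0 S=47.5072 intr=24.4828 cont=24.8104 V=24.8104[hold]; j=1 S=63.6128 intr=8.3772 cont=13.4959 V=13.4959[hold]; j=2 S=85.1784 intr=0.0000 cont=5.3639 V=5.3639[hold]; j=3 S=114.0550 intr=0.0000 cont=1.3407 V=1.3407[hold]  S*(3)=-
k=2: j=0 S=54.9733 intr=17.0167 cont=19.2453 V=19.2453[hold]; j=1 S=73.6100 intr=0.0000 cont=9.5200 V=9.5200[hold]; j=2 S=98.5648 intr=0.0000 cont=3.4041 V=3.4041[hold]  S*(2)=-
k=1: j=0 S=63.6128 intr=8.3772 cont=14.4734 V=14.4734[hold]; j=1 S=85.1784 intr=0.0000 cont=6.5333 V=6.5333[hold]  S*(1)=-
k=0: j=0 S=73.6100 intr=0.0000 cont=10.5842 V=10.5842[hold]  S*(0)=-

price = 10.5842
boundary = - - - - 41.0550 47.5072 41.0550 47.5072 54.9733
tree:
10.5842
14.4734 6.5333
19.2453 9.5200 3.4041
24.8104 13.4959 5.3639 1.3407
30.9350 18.5244 8.2561 2.3227 0.3026
36.5108 24.4828 12.3447 3.9646 0.5880 0.0000
41.3293 30.9350 17.7964 6.6378 1.1423 0.0000 0.0000
45.4935 36.5108 24.4828 10.8274 2.2193 0.0000 0.0000 0.0000
49.0921 41.3293 30.9350 17.0167 4.3118 0.0000 0.0000 0.0000 0.0000
52.2019 45.4935 36.5108 24.4828 8.3772 0.0000 0.0000 0.0000 0.0000 0.0000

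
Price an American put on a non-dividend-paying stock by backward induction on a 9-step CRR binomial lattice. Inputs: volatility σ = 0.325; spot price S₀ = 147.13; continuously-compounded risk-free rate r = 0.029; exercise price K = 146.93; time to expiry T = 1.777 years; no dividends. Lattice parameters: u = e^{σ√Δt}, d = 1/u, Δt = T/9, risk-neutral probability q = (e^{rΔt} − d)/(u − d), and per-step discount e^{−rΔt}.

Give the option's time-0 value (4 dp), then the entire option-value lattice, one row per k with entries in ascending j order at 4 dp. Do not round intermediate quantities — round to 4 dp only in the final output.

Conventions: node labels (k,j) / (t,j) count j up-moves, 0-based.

Δt=0.19744  u=1.15536  d=0.86553  q=0.48377  discount=0.99429
step 9 (expiry): payoffs max(K−S,0) = 106.8210 93.3901 75.4618 51.5301 19.5845 0.0000 0.0000 0.0000 0.0000 0.0000
k=8: (k=8,j=0): S=46.3404, K−S=100.5896, hold=99.7507 ⇒ V=100.5896 exercise | (k=8,j=1): S=61.8579, K−S=85.0721, hold=84.2332 ⇒ V=85.0721 exercise | (k=8,j=2): S=82.5715, K−S=64.3585, hold=63.5196 ⇒ V=64.3585 exercise | (k=8,j=3): S=110.2214, K−S=36.7086, hold=35.8697 ⇒ V=36.7086 exercise | (k=8,j=4): S=147.1300, K−S=0.0000, hold=10.0524 ⇒ V=10.0524 continue | (k=8,j=5): S=196.3978, K−S=0.0000, hold=0.0000 ⇒ V=0.0000 continue | (k=8,j=6): S=262.1634, K−S=0.0000, hold=0.0000 ⇒ V=0.0000 continue | (k=8,j=7): S=349.9512, K−S=0.0000, hold=0.0000 ⇒ V=0.0000 continue | (k=8,j=8): S=467.1355, K−S=0.0000, hold=0.0000 ⇒ V=0.0000 continue
k=7: (k=7,j=0): S=53.5399, K−S=93.3901, hold=92.5512 ⇒ V=93.3901 exercise | (k=7,j=1): S=71.4682, K−S=75.4618, hold=74.6229 ⇒ V=75.4618 exercise | (k=7,j=2): S=95.3999, K−S=51.5301, hold=50.6912 ⇒ V=51.5301 exercise | (k=7,j=3): S=127.3455, K−S=19.5845, hold=23.6771 ⇒ V=23.6771 continue | (k=7,j=4): S=169.9883, K−S=0.0000, hold=5.1597 ⇒ V=5.1597 continue | (k=7,j=5): S=226.9104, K−S=0.0000, hold=0.0000 ⇒ V=0.0000 continue | (k=7,j=6): S=302.8934, K−S=0.0000, hold=0.0000 ⇒ V=0.0000 continue | (k=7,j=7): S=404.3199, K−S=0.0000, hold=0.0000 ⇒ V=0.0000 continue
k=6: (k=6,j=0): S=61.8579, K−S=85.0721, hold=84.2332 ⇒ V=85.0721 exercise | (k=6,j=1): S=82.5715, K−S=64.3585, hold=63.5196 ⇒ V=64.3585 exercise | (k=6,j=2): S=110.2214, K−S=36.7086, hold=37.8383 ⇒ V=37.8383 continue | (k=6,j=3): S=147.1300, K−S=0.0000, hold=14.6349 ⇒ V=14.6349 continue | (k=6,j=4): S=196.3978, K−S=0.0000, hold=2.6484 ⇒ V=2.6484 continue | (k=6,j=5): S=262.1634, K−S=0.0000, hold=0.0000 ⇒ V=0.0000 continue | (k=6,j=6): S=349.9512, K−S=0.0000, hold=0.0000 ⇒ V=0.0000 continue
k=5: (k=5,j=0): S=71.4682, K−S=75.4618, hold=74.6229 ⇒ V=75.4618 exercise | (k=5,j=1): S=95.3999, K−S=51.5301, hold=51.2345 ⇒ V=51.5301 exercise | (k=5,j=2): S=127.3455, K−S=19.5845, hold=26.4612 ⇒ V=26.4612 continue | (k=5,j=3): S=169.9883, K−S=0.0000, hold=8.7857 ⇒ V=8.7857 continue | (k=5,j=4): S=226.9104, K−S=0.0000, hold=1.3594 ⇒ V=1.3594 continue | (k=5,j=5): S=302.8934, K−S=0.0000, hold=0.0000 ⇒ V=0.0000 continue
k=4: (k=4,j=0): S=82.5715, K−S=64.3585, hold=63.5196 ⇒ V=64.3585 exercise | (k=4,j=1): S=110.2214, K−S=36.7086, hold=39.1775 ⇒ V=39.1775 continue | (k=4,j=2): S=147.1300, K−S=0.0000, hold=17.8080 ⇒ V=17.8080 continue | (k=4,j=3): S=196.3978, K−S=0.0000, hold=5.1634 ⇒ V=5.1634 continue | (k=4,j=4): S=262.1634, K−S=0.0000, hold=0.6977 ⇒ V=0.6977 continue
k=3: (k=3,j=0): S=95.3999, K−S=51.5301, hold=51.8787 ⇒ V=51.8787 continue | (k=3,j=1): S=127.3455, K−S=19.5845, hold=28.6749 ⇒ V=28.6749 continue | (k=3,j=2): S=169.9883, K−S=0.0000, hold=11.6241 ⇒ V=11.6241 continue | (k=3,j=3): S=226.9104, K−S=0.0000, hold=2.9859 ⇒ V=2.9859 continue
k=2: (k=2,j=0): S=110.2214, K−S=36.7086, hold=40.4212 ⇒ V=40.4212 continue | (k=2,j=1): S=147.1300, K−S=0.0000, hold=20.3096 ⇒ V=20.3096 continue | (k=2,j=2): S=196.3978, K−S=0.0000, hold=7.4027 ⇒ V=7.4027 continue
k=1: (k=1,j=0): S=127.3455, K−S=19.5845, hold=30.5165 ⇒ V=30.5165 continue | (k=1,j=1): S=169.9883, K−S=0.0000, hold=13.9853 ⇒ V=13.9853 continue
k=0: (k=0,j=0): S=147.1300, K−S=0.0000, hold=22.3906 ⇒ V=22.3906 continue

price = 22.3906
tree:
22.3906
30.5165 13.9853
40.4212 20.3096 7.4027
51.8787 28.6749 11.6241 2.9859
64.3585 39.1775 17.8080 5.1634 0.6977
75.4618 51.5301 26.4612 8.7857 1.3594 0.0000
85.0721 64.3585 37.8383 14.6349 2.6484 0.0000 0.0000
93.3901 75.4618 51.5301 23.6771 5.1597 0.0000 0.0000 0.0000
100.5896 85.0721 64.3585 36.7086 10.0524 0.0000 0.0000 0.0000 0.0000
106.8210 93.3901 75.4618 51.5301 19.5845 0.0000 0.0000 0.0000 0.0000 0.0000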